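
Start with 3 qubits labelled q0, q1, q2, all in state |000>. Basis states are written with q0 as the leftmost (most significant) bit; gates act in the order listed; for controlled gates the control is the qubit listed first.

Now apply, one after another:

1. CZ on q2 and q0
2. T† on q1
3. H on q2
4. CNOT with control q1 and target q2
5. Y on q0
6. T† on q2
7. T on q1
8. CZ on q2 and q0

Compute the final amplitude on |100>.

|100> carries amplitude sqrt(2)*I/2 in the final state.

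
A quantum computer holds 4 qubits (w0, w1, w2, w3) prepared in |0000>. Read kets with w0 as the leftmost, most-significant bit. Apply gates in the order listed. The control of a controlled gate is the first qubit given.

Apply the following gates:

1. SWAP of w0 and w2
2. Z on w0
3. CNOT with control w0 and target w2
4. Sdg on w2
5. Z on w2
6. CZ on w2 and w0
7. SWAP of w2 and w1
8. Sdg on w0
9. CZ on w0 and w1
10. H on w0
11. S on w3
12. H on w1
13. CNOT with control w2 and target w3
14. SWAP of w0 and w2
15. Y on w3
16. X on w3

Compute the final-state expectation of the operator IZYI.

In the final state, IZYI has expectation 0.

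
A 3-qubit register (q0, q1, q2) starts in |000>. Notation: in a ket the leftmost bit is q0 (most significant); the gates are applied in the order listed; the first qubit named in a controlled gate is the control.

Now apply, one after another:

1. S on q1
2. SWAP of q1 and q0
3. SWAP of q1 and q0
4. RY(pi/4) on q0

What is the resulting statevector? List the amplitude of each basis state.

The resulting statevector has amplitude sqrt(sqrt(2) + 2)/2 on |000>, sqrt(2 - sqrt(2))/2 on |100>, and 0 on every other basis state. Key observation: steps 2-3 multiply out to the identity, so the circuit reduces to the remaining gates.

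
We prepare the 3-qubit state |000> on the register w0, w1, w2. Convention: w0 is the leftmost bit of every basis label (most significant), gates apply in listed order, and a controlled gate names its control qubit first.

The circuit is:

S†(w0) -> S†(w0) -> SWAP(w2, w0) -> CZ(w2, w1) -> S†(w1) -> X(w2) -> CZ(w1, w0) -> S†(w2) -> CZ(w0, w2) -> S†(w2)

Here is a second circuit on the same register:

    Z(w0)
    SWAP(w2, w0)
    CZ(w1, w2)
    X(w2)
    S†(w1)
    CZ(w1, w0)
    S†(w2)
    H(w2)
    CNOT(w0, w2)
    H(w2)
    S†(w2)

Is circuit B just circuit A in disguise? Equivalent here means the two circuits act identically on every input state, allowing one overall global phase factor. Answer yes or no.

Yes — the two circuits implement the same unitary up to a global phase.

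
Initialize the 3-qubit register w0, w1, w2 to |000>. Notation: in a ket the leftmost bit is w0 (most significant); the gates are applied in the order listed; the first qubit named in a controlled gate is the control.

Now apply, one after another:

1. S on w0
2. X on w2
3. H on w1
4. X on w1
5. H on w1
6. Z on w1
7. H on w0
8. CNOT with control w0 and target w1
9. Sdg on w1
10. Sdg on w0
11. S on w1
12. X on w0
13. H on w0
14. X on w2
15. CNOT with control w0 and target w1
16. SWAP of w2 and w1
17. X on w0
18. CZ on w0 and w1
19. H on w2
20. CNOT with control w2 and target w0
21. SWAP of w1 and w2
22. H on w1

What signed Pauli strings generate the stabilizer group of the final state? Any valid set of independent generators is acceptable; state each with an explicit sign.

The final state is stabilized by the group generated by -XYI, -ZZI, +IIZ; other independent generating sets are equally valid. Key observation: steps 3-6 multiply out to the identity, so the circuit reduces to the remaining gates.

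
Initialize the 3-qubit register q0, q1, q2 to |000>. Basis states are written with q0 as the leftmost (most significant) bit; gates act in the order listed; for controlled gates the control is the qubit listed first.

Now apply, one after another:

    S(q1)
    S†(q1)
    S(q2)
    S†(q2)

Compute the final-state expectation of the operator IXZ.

The observable IXZ averages to 0. Key observation: steps 3-4 multiply out to the identity, so the circuit reduces to the remaining gates.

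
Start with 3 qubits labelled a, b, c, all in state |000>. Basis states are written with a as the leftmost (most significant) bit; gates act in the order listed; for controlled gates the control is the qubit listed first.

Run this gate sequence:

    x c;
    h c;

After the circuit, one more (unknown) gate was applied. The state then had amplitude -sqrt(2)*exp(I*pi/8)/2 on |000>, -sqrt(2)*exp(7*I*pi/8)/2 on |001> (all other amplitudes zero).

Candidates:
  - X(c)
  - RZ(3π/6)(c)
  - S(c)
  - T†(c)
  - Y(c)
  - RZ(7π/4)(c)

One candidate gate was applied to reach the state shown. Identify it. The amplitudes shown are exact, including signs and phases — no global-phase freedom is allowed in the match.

It was RZ(7π/4)(c) that produced the state shown.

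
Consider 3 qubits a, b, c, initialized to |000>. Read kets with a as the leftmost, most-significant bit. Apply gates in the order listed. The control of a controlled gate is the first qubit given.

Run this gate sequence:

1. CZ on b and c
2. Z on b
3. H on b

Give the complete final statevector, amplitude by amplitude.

After the circuit, the state carries amplitude sqrt(2)/2 on |000>, sqrt(2)/2 on |010>, and 0 on every other basis state.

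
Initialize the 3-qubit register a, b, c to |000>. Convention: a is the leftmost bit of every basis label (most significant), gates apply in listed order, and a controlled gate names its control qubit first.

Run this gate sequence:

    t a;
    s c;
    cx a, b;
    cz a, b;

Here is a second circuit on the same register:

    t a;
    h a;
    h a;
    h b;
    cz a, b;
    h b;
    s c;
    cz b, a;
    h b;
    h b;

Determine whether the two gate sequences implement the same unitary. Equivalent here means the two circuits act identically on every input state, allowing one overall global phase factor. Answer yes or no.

Yes, they are equivalent — the unitaries differ by at most a global phase.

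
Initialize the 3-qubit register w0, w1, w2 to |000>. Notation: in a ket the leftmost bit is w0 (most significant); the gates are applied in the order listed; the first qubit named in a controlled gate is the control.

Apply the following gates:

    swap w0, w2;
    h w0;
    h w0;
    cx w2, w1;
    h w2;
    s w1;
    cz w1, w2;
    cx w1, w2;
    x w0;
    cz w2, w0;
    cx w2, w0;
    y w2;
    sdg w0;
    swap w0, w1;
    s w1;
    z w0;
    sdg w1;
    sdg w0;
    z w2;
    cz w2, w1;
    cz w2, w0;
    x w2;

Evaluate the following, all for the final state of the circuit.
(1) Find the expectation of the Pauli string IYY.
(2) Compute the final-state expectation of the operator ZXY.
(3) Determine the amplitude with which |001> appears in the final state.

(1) The expectation value of IYY is 0.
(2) In the final state, ZXY has expectation 1.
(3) |001> carries amplitude sqrt(2)*I/2 in the final state.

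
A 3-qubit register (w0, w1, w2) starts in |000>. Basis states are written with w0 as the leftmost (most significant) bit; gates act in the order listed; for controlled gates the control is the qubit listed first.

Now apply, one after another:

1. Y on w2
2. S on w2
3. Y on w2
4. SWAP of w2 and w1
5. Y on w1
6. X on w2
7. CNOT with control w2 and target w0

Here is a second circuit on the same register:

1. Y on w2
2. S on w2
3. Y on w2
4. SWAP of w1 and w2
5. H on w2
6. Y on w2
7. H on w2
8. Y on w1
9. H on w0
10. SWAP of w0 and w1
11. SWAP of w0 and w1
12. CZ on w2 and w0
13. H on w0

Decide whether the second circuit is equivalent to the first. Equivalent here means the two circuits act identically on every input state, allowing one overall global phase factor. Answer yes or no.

No: there is an input state on which the two circuits produce genuinely different outputs (not merely differing by a phase).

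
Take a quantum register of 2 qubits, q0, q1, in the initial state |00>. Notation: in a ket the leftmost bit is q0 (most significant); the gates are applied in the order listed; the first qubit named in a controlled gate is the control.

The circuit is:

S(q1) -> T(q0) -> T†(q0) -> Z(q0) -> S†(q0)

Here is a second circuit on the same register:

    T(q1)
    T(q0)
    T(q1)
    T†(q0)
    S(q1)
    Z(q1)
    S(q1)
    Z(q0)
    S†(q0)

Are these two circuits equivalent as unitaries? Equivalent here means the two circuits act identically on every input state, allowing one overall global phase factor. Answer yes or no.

Yes, they are equivalent — the unitaries differ by at most a global phase.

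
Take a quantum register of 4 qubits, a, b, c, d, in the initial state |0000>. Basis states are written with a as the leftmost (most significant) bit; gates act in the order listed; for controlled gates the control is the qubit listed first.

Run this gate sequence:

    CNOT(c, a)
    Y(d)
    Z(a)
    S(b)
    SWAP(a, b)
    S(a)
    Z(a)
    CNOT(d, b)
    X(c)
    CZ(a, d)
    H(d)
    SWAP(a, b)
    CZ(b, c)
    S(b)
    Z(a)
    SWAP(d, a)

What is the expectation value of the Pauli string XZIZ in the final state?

In the final state, XZIZ has expectation 1.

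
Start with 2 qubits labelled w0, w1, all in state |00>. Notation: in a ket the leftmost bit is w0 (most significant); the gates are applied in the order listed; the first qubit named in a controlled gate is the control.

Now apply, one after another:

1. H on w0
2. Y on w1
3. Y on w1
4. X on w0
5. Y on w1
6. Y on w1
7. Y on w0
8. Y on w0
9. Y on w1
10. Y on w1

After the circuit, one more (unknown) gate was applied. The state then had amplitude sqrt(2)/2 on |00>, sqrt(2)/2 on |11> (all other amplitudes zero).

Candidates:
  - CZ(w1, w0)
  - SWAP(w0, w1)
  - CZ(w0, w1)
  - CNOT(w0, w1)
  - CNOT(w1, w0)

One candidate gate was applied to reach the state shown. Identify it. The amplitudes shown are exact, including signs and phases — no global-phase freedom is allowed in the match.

The applied gate was CNOT(w0, w1). Key observation: the block from step 5 through step 10 cancels to the identity and can be dropped.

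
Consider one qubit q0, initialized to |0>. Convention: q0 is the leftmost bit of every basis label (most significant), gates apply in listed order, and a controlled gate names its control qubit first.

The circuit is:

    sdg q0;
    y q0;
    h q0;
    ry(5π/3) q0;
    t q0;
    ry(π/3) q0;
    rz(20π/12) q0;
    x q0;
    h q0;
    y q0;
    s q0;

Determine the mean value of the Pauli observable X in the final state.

The expectation value of X is -3*sqrt(3)/8 - sqrt(6)/16 + sqrt(2)/8.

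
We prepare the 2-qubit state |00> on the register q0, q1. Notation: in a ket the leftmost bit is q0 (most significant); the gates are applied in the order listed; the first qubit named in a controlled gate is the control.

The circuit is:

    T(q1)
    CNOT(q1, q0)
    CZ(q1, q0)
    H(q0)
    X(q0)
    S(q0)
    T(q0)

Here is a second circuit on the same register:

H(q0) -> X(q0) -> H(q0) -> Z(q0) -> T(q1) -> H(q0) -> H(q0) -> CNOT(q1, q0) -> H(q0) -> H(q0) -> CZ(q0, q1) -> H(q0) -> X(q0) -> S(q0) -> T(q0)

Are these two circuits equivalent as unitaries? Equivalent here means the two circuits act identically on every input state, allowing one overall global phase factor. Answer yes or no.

Yes — the two circuits implement the same unitary up to a global phase.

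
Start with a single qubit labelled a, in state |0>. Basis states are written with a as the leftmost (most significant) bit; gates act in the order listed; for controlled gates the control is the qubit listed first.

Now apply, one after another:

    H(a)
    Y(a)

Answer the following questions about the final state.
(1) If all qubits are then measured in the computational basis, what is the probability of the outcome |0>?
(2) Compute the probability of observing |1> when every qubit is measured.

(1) A full measurement returns |0> with probability 1/2.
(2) The probability of measuring |1> is 1/2.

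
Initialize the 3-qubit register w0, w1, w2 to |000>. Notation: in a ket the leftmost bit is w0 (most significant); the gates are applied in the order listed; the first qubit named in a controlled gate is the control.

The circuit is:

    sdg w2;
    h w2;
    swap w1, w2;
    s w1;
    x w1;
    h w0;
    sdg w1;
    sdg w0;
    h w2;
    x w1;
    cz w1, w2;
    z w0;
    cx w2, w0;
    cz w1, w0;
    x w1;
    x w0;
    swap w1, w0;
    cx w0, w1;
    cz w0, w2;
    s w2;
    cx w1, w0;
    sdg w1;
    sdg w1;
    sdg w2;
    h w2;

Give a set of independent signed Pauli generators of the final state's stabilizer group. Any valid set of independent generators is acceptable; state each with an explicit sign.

The stabilizer group can be generated by -XZZ, -ZXI, -ZIY, among other valid generating sets.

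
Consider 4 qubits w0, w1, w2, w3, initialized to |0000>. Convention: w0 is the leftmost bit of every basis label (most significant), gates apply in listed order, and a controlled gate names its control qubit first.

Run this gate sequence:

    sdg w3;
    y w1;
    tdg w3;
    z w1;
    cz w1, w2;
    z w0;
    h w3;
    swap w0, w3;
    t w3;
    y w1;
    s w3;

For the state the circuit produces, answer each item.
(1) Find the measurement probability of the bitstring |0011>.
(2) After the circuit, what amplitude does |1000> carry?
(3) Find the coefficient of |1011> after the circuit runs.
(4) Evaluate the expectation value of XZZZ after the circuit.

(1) The probability of measuring |0011> is 0.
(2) |1000> carries amplitude -sqrt(2)/2 in the final state.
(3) The final state's coefficient on |1011> equals 0.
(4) In the final state, XZZZ has expectation 1.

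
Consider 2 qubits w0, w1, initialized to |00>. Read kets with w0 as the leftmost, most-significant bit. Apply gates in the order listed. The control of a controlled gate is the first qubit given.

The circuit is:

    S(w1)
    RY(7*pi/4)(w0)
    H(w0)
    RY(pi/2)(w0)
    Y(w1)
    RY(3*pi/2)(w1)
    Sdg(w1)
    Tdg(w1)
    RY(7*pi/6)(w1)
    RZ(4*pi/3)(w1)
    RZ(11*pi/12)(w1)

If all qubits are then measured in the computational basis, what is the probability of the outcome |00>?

A full measurement returns |00> with probability 5/16 - 3*sqrt(2)/16.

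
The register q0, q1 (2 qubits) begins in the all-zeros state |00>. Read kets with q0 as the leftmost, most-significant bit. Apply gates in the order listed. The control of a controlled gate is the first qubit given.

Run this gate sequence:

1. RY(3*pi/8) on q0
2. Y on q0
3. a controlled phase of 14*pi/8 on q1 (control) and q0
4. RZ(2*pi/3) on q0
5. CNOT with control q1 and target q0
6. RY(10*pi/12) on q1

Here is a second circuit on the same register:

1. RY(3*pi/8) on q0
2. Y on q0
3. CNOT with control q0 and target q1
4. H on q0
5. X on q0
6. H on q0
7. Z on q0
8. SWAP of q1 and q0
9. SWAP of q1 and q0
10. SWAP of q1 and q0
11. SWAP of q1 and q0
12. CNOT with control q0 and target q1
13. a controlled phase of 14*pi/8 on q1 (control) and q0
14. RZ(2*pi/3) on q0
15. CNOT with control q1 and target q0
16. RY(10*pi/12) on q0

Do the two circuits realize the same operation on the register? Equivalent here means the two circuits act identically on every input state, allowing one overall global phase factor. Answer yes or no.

No: there is an input state on which the two circuits produce genuinely different outputs (not merely differing by a phase).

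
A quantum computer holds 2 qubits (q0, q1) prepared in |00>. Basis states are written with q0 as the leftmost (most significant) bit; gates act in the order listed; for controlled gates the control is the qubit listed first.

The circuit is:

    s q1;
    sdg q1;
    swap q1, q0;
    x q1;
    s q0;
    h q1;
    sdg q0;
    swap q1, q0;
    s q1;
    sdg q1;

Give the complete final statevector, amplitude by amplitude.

The resulting statevector has amplitude sqrt(2)/2 on |00>, 0 on |01>, -sqrt(2)/2 on |10>, 0 on |11>.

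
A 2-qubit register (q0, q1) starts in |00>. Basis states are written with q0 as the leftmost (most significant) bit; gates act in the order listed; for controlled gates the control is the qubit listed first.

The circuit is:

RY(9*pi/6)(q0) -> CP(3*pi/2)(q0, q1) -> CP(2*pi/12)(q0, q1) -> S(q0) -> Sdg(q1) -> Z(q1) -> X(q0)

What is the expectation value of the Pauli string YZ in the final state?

In the final state, YZ has expectation 1.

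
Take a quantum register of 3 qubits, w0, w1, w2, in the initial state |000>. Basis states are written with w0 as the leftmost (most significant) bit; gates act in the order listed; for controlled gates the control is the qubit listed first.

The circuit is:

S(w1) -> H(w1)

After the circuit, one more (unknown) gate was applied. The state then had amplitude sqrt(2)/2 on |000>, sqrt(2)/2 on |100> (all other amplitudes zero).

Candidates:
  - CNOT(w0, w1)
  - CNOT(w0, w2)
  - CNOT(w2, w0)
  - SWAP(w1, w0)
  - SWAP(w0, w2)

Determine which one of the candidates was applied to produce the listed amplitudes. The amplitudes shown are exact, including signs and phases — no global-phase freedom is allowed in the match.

It was SWAP(w1, w0) that produced the state shown.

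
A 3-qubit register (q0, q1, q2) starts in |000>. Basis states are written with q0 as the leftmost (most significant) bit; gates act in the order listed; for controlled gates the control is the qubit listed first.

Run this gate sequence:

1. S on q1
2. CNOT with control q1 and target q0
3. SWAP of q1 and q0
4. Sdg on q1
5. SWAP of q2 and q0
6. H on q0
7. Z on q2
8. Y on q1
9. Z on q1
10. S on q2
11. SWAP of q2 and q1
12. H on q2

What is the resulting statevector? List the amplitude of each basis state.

The resulting statevector has amplitude -I/2 on |000>, I/2 on |001>, 0 on |010>, 0 on |011>, -I/2 on |100>, I/2 on |101>, 0 on |110>, 0 on |111>.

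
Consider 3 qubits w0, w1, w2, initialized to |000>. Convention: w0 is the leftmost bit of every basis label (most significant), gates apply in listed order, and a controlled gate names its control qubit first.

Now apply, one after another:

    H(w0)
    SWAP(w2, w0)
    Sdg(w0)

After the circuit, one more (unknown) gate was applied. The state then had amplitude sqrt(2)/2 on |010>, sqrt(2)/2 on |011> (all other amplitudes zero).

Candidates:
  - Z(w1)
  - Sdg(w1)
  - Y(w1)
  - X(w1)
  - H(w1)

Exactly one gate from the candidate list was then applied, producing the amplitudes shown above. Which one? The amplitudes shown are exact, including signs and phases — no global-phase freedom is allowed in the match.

The unique candidate consistent with the amplitudes is X(w1).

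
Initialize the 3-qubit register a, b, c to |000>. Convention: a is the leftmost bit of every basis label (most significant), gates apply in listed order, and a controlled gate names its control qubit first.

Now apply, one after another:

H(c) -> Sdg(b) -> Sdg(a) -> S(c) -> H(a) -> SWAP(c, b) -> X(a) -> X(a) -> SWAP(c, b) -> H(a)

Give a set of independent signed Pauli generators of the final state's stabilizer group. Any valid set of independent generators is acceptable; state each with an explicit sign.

The stabilizer group can be generated by +IIY, +ZII, +IZI, among other valid generating sets. Key observation: steps 5-10 multiply out to the identity, so the circuit reduces to the remaining gates.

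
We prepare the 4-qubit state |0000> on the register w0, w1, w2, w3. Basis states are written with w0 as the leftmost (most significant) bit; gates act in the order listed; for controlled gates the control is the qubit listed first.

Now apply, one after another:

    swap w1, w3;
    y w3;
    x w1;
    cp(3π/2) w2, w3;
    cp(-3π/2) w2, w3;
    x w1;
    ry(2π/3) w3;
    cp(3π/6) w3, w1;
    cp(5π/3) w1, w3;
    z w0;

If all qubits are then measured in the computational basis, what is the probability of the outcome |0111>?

The probability of measuring |0111> is 0. Key observation: steps 3-6 multiply out to the identity, so the circuit reduces to the remaining gates.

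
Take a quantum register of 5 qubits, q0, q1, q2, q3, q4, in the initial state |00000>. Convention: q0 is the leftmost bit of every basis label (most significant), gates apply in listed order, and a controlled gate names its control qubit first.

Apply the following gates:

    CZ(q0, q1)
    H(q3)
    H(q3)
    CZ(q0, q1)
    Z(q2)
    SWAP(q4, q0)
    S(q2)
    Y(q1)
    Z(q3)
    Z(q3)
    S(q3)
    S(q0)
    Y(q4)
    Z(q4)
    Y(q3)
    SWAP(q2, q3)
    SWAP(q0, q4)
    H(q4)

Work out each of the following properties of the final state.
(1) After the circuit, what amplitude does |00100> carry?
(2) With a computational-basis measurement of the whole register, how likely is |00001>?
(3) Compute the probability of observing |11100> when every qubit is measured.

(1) The amplitude on |00100> is 0. Key observation: steps 1-4 multiply out to the identity, so the circuit reduces to the remaining gates.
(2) A full measurement returns |00001> with probability 0.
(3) The probability of measuring |11100> is 1/2.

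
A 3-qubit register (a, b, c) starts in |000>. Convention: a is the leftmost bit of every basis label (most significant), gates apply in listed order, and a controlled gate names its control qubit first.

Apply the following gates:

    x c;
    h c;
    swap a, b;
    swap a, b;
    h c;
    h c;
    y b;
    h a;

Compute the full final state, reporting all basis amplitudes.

The final amplitudes are 0 on |000>, 0 on |001>, I/2 on |010>, -I/2 on |011>, 0 on |100>, 0 on |101>, I/2 on |110>, -I/2 on |111>. Key observation: gates 2-5 undo each other exactly, leaving only the rest of the circuit to track.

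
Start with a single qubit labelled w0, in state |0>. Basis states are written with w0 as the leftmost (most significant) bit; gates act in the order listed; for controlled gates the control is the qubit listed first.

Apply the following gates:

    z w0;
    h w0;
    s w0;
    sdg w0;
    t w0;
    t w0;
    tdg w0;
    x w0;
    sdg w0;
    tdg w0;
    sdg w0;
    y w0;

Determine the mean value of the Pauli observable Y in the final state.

In the final state, Y has expectation 1.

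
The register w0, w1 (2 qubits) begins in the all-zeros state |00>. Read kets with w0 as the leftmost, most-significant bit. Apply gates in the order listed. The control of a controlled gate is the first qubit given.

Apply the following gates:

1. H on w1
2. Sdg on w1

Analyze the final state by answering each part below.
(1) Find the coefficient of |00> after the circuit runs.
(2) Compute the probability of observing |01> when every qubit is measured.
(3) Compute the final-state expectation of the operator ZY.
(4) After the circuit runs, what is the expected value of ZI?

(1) The amplitude on |00> is sqrt(2)/2.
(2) The probability of measuring |01> is 1/2.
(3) In the final state, ZY has expectation -1.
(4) The observable ZI averages to 1.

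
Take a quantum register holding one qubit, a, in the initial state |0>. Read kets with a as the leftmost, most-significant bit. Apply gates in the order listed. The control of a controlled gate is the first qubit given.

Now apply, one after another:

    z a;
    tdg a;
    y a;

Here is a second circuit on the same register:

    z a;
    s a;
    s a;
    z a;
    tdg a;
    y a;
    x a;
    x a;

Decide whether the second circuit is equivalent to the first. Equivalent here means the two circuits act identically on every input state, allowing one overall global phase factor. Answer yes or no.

Yes, they are equivalent — the unitaries differ by at most a global phase.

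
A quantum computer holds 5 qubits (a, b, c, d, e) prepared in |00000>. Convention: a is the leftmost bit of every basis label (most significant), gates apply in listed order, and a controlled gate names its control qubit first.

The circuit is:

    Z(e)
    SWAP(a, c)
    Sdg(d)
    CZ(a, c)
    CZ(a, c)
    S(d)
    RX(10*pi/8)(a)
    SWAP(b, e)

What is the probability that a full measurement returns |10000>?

A full measurement returns |10000> with probability sqrt(2)/4 + 1/2. Key observation: steps 3-6 multiply out to the identity, so the circuit reduces to the remaining gates.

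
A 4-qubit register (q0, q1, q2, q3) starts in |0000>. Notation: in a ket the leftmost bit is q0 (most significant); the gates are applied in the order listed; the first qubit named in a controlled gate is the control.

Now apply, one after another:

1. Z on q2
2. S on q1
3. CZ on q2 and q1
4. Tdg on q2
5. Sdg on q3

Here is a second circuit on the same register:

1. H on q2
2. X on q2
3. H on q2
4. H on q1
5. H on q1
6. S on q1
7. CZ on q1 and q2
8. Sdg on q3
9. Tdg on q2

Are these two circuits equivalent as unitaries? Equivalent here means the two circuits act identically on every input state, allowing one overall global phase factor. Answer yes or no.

Yes — the two circuits implement the same unitary up to a global phase.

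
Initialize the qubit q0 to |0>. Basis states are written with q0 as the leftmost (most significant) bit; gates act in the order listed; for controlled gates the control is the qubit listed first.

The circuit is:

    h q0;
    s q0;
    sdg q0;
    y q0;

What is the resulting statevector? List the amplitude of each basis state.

The resulting statevector has amplitude -sqrt(2)*I/2 on |0>, sqrt(2)*I/2 on |1>.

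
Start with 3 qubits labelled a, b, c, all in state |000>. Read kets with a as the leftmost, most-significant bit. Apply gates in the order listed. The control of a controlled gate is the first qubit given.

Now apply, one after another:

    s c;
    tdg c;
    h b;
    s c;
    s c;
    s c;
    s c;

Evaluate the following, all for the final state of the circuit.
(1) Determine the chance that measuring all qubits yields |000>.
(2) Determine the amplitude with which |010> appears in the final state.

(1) A full measurement returns |000> with probability 1/2. Key observation: steps 4-7 multiply out to the identity, so the circuit reduces to the remaining gates.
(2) |010> carries amplitude sqrt(2)/2 in the final state.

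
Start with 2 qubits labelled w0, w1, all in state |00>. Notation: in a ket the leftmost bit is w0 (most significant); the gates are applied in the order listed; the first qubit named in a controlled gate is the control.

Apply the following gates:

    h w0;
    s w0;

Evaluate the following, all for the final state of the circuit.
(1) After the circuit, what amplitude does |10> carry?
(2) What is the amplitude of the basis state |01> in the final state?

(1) The amplitude on |10> is sqrt(2)*I/2.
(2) |01> carries amplitude 0 in the final state.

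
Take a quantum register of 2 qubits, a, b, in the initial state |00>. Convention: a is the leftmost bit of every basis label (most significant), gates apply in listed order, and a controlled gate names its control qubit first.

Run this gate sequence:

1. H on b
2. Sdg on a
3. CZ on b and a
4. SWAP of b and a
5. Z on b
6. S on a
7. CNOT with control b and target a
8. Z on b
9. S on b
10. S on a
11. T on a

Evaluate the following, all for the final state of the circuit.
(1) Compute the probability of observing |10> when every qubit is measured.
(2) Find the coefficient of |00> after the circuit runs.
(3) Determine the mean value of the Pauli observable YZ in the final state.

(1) Outcome |10> occurs with probability 1/2.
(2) The amplitude on |00> is sqrt(2)/2.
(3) The observable YZ averages to -sqrt(2)/2.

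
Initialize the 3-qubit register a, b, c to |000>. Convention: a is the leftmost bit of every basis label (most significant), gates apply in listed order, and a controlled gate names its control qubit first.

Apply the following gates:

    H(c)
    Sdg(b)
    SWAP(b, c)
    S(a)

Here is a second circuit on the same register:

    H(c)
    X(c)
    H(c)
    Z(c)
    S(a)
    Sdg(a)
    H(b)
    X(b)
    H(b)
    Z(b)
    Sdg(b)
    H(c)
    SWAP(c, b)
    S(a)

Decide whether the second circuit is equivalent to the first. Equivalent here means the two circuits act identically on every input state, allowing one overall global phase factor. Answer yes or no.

Yes, they are equivalent — the unitaries differ by at most a global phase.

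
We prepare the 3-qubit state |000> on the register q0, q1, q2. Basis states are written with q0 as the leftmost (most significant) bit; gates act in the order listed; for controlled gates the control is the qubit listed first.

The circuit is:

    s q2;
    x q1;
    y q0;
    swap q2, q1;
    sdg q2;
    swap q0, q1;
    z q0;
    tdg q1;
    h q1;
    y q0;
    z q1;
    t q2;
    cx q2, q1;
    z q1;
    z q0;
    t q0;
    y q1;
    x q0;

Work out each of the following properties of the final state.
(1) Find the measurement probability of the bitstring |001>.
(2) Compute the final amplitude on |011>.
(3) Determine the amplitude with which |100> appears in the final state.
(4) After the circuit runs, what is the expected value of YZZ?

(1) Outcome |001> occurs with probability 1/2.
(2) The amplitude on |011> is sqrt(2)*exp(I*pi/4)/2.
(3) The amplitude on |100> is 0.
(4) The observable YZZ averages to 0.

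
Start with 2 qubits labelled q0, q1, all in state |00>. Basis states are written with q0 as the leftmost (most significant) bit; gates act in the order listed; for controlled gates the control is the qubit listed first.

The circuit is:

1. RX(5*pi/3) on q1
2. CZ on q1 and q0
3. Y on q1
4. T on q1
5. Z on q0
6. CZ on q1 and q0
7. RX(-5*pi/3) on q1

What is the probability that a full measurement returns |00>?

The probability of measuring |00> is 3*sqrt(2)/16 + 3/8.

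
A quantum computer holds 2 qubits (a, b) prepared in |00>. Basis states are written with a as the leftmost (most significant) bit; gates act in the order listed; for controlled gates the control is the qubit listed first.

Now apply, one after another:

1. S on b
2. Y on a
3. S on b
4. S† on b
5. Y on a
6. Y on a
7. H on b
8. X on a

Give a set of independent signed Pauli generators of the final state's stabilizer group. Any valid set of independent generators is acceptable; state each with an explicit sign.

The final state is stabilized by the group generated by +IX, +ZI; other independent generating sets are equally valid. Key observation: the block from step 2 through step 5 cancels to the identity and can be dropped.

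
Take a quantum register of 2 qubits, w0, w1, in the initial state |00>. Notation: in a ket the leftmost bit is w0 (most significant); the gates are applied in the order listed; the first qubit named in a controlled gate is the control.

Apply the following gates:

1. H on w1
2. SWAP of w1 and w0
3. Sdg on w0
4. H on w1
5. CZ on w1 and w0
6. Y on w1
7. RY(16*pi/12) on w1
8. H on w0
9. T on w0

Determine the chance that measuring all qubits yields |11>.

Outcome |11> occurs with probability 1/4.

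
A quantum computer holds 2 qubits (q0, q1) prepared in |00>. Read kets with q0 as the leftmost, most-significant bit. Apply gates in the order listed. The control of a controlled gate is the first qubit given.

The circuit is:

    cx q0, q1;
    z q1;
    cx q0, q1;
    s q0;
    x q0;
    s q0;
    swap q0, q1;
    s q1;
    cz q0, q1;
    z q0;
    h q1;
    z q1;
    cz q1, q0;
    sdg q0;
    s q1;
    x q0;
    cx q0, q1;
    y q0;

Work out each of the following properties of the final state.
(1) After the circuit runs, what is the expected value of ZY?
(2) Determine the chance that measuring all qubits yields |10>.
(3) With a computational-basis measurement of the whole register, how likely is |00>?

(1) In the final state, ZY has expectation -1.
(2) Outcome |10> occurs with probability 0.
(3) The probability of measuring |00> is 1/2.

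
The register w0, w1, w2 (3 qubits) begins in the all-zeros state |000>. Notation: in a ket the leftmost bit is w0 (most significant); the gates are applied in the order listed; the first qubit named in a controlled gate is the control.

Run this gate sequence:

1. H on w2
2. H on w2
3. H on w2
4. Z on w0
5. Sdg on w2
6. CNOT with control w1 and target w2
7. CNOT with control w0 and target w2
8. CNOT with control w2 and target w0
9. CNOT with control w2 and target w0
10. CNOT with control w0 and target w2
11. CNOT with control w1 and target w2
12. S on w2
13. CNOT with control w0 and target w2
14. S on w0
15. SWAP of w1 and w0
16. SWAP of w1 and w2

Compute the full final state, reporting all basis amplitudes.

The resulting statevector has amplitude sqrt(2)/2 on |000>, sqrt(2)/2 on |010>, and 0 on every other basis state. Key observation: the block from step 5 through step 12 cancels to the identity and can be dropped.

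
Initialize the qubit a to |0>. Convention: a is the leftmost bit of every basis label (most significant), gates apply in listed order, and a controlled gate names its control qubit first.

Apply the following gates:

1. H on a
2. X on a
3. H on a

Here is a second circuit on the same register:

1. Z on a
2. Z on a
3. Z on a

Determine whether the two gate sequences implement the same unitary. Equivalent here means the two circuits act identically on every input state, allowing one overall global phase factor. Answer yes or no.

Yes, they are equivalent — the unitaries differ by at most a global phase.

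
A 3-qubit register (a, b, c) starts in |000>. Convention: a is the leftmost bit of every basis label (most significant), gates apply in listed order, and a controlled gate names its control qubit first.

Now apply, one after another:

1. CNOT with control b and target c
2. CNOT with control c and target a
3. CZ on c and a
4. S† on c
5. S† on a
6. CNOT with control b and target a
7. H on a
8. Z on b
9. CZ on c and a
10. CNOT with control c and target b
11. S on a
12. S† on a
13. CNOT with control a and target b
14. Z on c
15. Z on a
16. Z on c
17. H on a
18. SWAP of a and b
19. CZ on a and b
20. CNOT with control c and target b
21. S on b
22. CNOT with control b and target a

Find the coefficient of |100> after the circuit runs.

The amplitude on |100> is -1/2.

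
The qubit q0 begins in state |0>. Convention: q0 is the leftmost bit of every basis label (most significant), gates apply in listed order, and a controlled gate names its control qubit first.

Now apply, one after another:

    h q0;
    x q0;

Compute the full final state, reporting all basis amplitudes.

After the circuit, the state carries amplitude sqrt(2)/2 on |0>, sqrt(2)/2 on |1>.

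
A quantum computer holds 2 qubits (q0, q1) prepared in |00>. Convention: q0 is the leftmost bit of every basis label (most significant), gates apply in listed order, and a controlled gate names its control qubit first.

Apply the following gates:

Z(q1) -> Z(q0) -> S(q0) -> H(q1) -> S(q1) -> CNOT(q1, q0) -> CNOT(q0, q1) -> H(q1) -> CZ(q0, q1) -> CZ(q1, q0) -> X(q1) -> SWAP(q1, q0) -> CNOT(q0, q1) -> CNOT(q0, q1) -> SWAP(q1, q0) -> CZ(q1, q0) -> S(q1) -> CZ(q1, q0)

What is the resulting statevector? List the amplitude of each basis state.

After the circuit, the state carries amplitude 1/2 on |00>, I/2 on |01>, I/2 on |10>, -1/2 on |11>.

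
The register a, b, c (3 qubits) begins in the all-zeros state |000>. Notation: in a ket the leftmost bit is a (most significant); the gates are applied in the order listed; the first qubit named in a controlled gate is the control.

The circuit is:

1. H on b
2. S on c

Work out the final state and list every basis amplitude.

The final amplitudes are sqrt(2)/2 on |000>, sqrt(2)/2 on |010>, and 0 on every other basis state.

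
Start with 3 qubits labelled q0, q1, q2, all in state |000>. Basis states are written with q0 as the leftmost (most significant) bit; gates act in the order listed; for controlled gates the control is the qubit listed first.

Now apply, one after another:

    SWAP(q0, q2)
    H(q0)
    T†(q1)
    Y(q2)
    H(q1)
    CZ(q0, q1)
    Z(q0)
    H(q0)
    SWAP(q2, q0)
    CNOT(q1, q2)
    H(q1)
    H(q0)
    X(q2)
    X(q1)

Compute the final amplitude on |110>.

The amplitude on |110> is -sqrt(2)*I/2.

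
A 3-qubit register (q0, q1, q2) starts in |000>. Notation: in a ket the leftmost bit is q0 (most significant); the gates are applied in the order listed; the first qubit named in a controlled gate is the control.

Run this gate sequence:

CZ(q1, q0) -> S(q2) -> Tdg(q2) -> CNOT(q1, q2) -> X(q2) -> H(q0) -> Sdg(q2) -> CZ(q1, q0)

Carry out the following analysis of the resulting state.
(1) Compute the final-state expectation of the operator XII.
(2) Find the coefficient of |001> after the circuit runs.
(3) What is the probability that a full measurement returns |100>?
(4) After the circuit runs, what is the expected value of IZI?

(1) The observable XII averages to 1.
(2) The amplitude on |001> is -sqrt(2)*I/2.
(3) A full measurement returns |100> with probability 0.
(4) In the final state, IZI has expectation 1.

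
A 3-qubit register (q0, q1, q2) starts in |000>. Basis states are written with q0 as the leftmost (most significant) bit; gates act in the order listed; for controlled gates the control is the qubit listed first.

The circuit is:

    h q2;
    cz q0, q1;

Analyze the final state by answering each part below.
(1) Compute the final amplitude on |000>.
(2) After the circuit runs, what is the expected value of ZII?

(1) |000> carries amplitude sqrt(2)/2 in the final state.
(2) The expectation value of ZII is 1.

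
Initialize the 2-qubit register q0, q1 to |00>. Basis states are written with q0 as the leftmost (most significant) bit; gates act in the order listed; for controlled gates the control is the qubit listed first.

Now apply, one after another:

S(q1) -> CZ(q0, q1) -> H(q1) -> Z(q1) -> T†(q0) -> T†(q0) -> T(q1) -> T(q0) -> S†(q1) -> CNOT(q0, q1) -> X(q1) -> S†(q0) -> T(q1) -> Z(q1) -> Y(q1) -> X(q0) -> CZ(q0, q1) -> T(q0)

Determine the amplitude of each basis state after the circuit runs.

The final amplitudes are 0 on |00>, 0 on |01>, -sqrt(2)/2 on |10>, sqrt(2)*I/2 on |11>.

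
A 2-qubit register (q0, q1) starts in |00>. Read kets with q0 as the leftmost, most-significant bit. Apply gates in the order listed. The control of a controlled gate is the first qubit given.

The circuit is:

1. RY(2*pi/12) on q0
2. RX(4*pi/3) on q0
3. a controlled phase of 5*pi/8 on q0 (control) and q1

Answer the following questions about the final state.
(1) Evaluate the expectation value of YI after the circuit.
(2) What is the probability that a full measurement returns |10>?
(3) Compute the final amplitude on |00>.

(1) The observable YI averages to 3/4.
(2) Outcome |10> occurs with probability sqrt(3)/8 + 1/2.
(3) The final state's coefficient on |00> equals (1 - I)*(-sqrt(6) + sqrt(2)*(1 - 2*I))/8.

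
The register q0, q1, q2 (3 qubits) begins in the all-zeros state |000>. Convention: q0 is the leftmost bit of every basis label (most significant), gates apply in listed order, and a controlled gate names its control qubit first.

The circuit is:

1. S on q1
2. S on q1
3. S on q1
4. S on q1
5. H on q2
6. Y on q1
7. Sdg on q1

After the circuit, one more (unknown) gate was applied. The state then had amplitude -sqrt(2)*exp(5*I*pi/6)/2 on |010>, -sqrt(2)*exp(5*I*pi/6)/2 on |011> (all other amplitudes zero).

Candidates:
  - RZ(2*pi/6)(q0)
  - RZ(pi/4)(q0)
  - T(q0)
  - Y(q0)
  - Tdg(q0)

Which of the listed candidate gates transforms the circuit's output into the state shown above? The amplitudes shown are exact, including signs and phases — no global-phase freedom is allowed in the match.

It was RZ(2*pi/6)(q0) that produced the state shown.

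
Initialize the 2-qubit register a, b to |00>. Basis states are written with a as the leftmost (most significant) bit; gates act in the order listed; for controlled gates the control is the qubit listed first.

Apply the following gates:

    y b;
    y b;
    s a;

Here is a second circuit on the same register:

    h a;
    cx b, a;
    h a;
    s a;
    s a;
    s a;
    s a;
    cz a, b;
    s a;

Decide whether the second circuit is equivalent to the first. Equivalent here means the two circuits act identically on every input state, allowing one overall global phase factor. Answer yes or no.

Yes — the two circuits implement the same unitary up to a global phase.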